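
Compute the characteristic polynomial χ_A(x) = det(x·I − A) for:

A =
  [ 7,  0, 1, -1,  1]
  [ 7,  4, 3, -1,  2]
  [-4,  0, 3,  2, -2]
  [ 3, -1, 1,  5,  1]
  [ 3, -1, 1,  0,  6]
x^5 - 25*x^4 + 250*x^3 - 1250*x^2 + 3125*x - 3125

Expanding det(x·I − A) (e.g. by cofactor expansion or by noting that A is similar to its Jordan form J, which has the same characteristic polynomial as A) gives
  χ_A(x) = x^5 - 25*x^4 + 250*x^3 - 1250*x^2 + 3125*x - 3125
which factors as (x - 5)^5. The eigenvalues (with algebraic multiplicities) are λ = 5 with multiplicity 5.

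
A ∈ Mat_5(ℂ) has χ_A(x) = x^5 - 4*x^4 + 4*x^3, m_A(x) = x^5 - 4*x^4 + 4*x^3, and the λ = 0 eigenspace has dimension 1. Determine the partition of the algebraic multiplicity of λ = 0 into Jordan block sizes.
Block sizes for λ = 0: [3]

Step 1 — from the characteristic polynomial, algebraic multiplicity of λ = 0 is 3. From dim ker(A − (0)·I) = 1, there are exactly 1 Jordan blocks for λ = 0.
Step 2 — from the minimal polynomial, the factor (x − 0)^3 tells us the largest block for λ = 0 has size 3.
Step 3 — with total size 3, 1 blocks, and largest block 3, the block sizes (in nonincreasing order) are [3].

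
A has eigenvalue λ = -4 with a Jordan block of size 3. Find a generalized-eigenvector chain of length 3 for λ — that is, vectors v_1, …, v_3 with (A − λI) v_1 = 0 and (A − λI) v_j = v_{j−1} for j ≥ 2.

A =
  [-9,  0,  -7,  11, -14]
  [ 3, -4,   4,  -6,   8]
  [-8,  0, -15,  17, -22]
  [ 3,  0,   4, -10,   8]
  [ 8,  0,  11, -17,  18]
A Jordan chain for λ = -4 of length 3:
v_1 = (2, -1, 3, -1, -3)ᵀ
v_2 = (-5, 3, -8, 3, 8)ᵀ
v_3 = (1, 0, 0, 0, 0)ᵀ

Let N = A − (-4)·I. We want v_3 with N^3 v_3 = 0 but N^2 v_3 ≠ 0; then v_{j-1} := N · v_j for j = 3, …, 2.

Pick v_3 = (1, 0, 0, 0, 0)ᵀ.
Then v_2 = N · v_3 = (-5, 3, -8, 3, 8)ᵀ.
Then v_1 = N · v_2 = (2, -1, 3, -1, -3)ᵀ.

Sanity check: (A − (-4)·I) v_1 = (0, 0, 0, 0, 0)ᵀ = 0. ✓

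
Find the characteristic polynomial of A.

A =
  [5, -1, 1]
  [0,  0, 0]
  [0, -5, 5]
x^3 - 10*x^2 + 25*x

Expanding det(x·I − A) (e.g. by cofactor expansion or by noting that A is similar to its Jordan form J, which has the same characteristic polynomial as A) gives
  χ_A(x) = x^3 - 10*x^2 + 25*x
which factors as x*(x - 5)^2. The eigenvalues (with algebraic multiplicities) are λ = 0 with multiplicity 1, λ = 5 with multiplicity 2.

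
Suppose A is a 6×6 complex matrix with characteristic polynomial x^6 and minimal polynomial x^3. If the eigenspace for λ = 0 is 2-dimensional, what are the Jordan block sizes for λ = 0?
Block sizes for λ = 0: [3, 3]

Step 1 — from the characteristic polynomial, algebraic multiplicity of λ = 0 is 6. From dim ker(A − (0)·I) = 2, there are exactly 2 Jordan blocks for λ = 0.
Step 2 — from the minimal polynomial, the factor (x − 0)^3 tells us the largest block for λ = 0 has size 3.
Step 3 — with total size 6, 2 blocks, and largest block 3, the block sizes (in nonincreasing order) are [3, 3].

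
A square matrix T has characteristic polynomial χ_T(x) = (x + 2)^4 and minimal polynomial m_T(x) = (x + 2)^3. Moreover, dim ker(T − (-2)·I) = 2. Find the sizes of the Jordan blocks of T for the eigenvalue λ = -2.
Block sizes for λ = -2: [3, 1]

Step 1 — from the characteristic polynomial, algebraic multiplicity of λ = -2 is 4. From dim ker(T − (-2)·I) = 2, there are exactly 2 Jordan blocks for λ = -2.
Step 2 — from the minimal polynomial, the factor (x + 2)^3 tells us the largest block for λ = -2 has size 3.
Step 3 — with total size 4, 2 blocks, and largest block 3, the block sizes (in nonincreasing order) are [3, 1].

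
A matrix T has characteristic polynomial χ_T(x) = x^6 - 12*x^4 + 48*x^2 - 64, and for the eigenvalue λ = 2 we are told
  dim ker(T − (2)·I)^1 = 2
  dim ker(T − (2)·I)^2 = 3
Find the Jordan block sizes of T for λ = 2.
Block sizes for λ = 2: [2, 1]

From the dimensions of kernels of powers, the number of Jordan blocks of size at least j is d_j − d_{j−1} where d_j = dim ker(N^j) (with d_0 = 0). Computing the differences gives [2, 1].
The number of blocks of size exactly k is (#blocks of size ≥ k) − (#blocks of size ≥ k + 1), so the partition is: 1 block(s) of size 1, 1 block(s) of size 2.
In nonincreasing order the block sizes are [2, 1].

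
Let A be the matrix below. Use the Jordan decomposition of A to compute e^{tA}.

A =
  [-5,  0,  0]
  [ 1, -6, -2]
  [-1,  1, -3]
e^{tA} =
  [exp(-5*t), 0, 0]
  [exp(-4*t) - exp(-5*t), -exp(-4*t) + 2*exp(-5*t), -2*exp(-4*t) + 2*exp(-5*t)]
  [-exp(-4*t) + exp(-5*t), exp(-4*t) - exp(-5*t), 2*exp(-4*t) - exp(-5*t)]

Strategy: write A = P · J · P⁻¹ where J is a Jordan canonical form, so e^{tA} = P · e^{tJ} · P⁻¹, and e^{tJ} can be computed block-by-block.

A has Jordan form
J =
  [-5,  0,  0]
  [ 0, -5,  0]
  [ 0,  0, -4]
(up to reordering of blocks).

Per-block formulas:
  For a 1×1 block at λ = -5: exp(t · [-5]) = [e^(-5t)].
  For a 1×1 block at λ = -4: exp(t · [-4]) = [e^(-4t)].

After assembling e^{tJ} and conjugating by P, we get:

e^{tA} =
  [exp(-5*t), 0, 0]
  [exp(-4*t) - exp(-5*t), -exp(-4*t) + 2*exp(-5*t), -2*exp(-4*t) + 2*exp(-5*t)]
  [-exp(-4*t) + exp(-5*t), exp(-4*t) - exp(-5*t), 2*exp(-4*t) - exp(-5*t)]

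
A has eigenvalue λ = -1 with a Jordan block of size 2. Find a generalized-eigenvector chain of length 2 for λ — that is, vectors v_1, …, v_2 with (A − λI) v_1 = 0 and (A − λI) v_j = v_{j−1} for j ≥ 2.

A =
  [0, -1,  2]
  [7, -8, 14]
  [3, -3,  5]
A Jordan chain for λ = -1 of length 2:
v_1 = (1, 7, 3)ᵀ
v_2 = (1, 0, 0)ᵀ

Let N = A − (-1)·I. We want v_2 with N^2 v_2 = 0 but N^1 v_2 ≠ 0; then v_{j-1} := N · v_j for j = 2, …, 2.

Pick v_2 = (1, 0, 0)ᵀ.
Then v_1 = N · v_2 = (1, 7, 3)ᵀ.

Sanity check: (A − (-1)·I) v_1 = (0, 0, 0)ᵀ = 0. ✓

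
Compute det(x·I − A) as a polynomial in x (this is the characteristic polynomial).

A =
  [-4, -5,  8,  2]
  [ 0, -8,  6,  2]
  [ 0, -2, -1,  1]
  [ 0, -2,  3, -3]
x^4 + 16*x^3 + 96*x^2 + 256*x + 256

Expanding det(x·I − A) (e.g. by cofactor expansion or by noting that A is similar to its Jordan form J, which has the same characteristic polynomial as A) gives
  χ_A(x) = x^4 + 16*x^3 + 96*x^2 + 256*x + 256
which factors as (x + 4)^4. The eigenvalues (with algebraic multiplicities) are λ = -4 with multiplicity 4.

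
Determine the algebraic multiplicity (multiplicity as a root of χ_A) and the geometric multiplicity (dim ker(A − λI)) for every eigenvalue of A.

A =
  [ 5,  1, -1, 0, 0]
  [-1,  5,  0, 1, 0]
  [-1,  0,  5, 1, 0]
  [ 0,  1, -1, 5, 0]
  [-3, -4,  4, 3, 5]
λ = 5: alg = 5, geom = 3

Step 1 — factor the characteristic polynomial to read off the algebraic multiplicities:
  χ_A(x) = (x - 5)^5

Step 2 — compute geometric multiplicities via the rank-nullity identity g(λ) = n − rank(A − λI):
  rank(A − (5)·I) = 2, so dim ker(A − (5)·I) = n − 2 = 3

Summary:
  λ = 5: algebraic multiplicity = 5, geometric multiplicity = 3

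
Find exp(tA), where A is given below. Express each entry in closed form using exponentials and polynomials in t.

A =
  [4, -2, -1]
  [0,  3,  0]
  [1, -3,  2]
e^{tA} =
  [t*exp(3*t) + exp(3*t), t^2*exp(3*t)/2 - 2*t*exp(3*t), -t*exp(3*t)]
  [0, exp(3*t), 0]
  [t*exp(3*t), t^2*exp(3*t)/2 - 3*t*exp(3*t), -t*exp(3*t) + exp(3*t)]

Strategy: write A = P · J · P⁻¹ where J is a Jordan canonical form, so e^{tA} = P · e^{tJ} · P⁻¹, and e^{tJ} can be computed block-by-block.

A has Jordan form
J =
  [3, 1, 0]
  [0, 3, 1]
  [0, 0, 3]
(up to reordering of blocks).

Per-block formulas:
  For a 3×3 Jordan block J_3(3): exp(t · J_3(3)) = e^(3t)·(I + t·N + (t^2/2)·N^2), where N is the 3×3 nilpotent shift.

After assembling e^{tJ} and conjugating by P, we get:

e^{tA} =
  [t*exp(3*t) + exp(3*t), t^2*exp(3*t)/2 - 2*t*exp(3*t), -t*exp(3*t)]
  [0, exp(3*t), 0]
  [t*exp(3*t), t^2*exp(3*t)/2 - 3*t*exp(3*t), -t*exp(3*t) + exp(3*t)]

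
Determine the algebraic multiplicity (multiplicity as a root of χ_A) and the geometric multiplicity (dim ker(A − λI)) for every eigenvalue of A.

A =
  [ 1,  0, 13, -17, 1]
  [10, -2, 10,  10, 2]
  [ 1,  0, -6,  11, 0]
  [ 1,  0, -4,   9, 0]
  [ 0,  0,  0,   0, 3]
λ = -2: alg = 2, geom = 2; λ = 3: alg = 3, geom = 1

Step 1 — factor the characteristic polynomial to read off the algebraic multiplicities:
  χ_A(x) = (x - 3)^3*(x + 2)^2

Step 2 — compute geometric multiplicities via the rank-nullity identity g(λ) = n − rank(A − λI):
  rank(A − (-2)·I) = 3, so dim ker(A − (-2)·I) = n − 3 = 2
  rank(A − (3)·I) = 4, so dim ker(A − (3)·I) = n − 4 = 1

Summary:
  λ = -2: algebraic multiplicity = 2, geometric multiplicity = 2
  λ = 3: algebraic multiplicity = 3, geometric multiplicity = 1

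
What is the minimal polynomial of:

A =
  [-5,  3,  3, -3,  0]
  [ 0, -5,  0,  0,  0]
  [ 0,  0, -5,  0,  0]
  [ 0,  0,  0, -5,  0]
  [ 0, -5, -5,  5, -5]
x^2 + 10*x + 25

The characteristic polynomial is χ_A(x) = (x + 5)^5, so the eigenvalues are known. The minimal polynomial is
  m_A(x) = Π_λ (x − λ)^{k_λ}
where k_λ is the size of the *largest* Jordan block for λ (equivalently, the smallest k with (A − λI)^k v = 0 for every generalised eigenvector v of λ).

  λ = -5: largest Jordan block has size 2, contributing (x + 5)^2

So m_A(x) = (x + 5)^2 = x^2 + 10*x + 25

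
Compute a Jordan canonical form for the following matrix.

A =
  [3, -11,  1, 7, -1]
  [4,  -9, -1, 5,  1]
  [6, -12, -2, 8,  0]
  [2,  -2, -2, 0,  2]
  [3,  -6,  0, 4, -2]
J_3(-2) ⊕ J_1(-2) ⊕ J_1(-2)

The characteristic polynomial is
  det(x·I − A) = x^5 + 10*x^4 + 40*x^3 + 80*x^2 + 80*x + 32 = (x + 2)^5

Eigenvalues and multiplicities (the geometric multiplicity of λ is n − rank(A − λI), which equals the number of Jordan blocks for λ):
  λ = -2: algebraic multiplicity = 5, geometric multiplicity = 3

Determining the block sizes for each eigenvalue:
  λ = -2: with am = 5 and gm = 3, the partition is not yet determined (e.g. several partitions of 5 into 3 parts exist). Let N = A − (-2)·I. Computing rank(N^1) = 2, rank(N^2) = 1, rank(N^3) = 0; the number of blocks of size ≥ j is rank(N^{j−1}) − rank(N^j), giving [3, 1, 1]. So we have 1 block(s) of size 3, 2 block(s) of size 1 → block sizes [3, 1, 1]

Assembling the blocks gives a Jordan form
J =
  [-2,  1,  0,  0,  0]
  [ 0, -2,  1,  0,  0]
  [ 0,  0, -2,  0,  0]
  [ 0,  0,  0, -2,  0]
  [ 0,  0,  0,  0, -2]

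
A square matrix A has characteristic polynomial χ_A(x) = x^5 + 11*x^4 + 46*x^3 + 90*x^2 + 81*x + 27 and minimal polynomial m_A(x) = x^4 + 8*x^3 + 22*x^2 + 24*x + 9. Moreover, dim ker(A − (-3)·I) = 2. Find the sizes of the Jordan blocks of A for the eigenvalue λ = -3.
Block sizes for λ = -3: [2, 1]

Step 1 — from the characteristic polynomial, algebraic multiplicity of λ = -3 is 3. From dim ker(A − (-3)·I) = 2, there are exactly 2 Jordan blocks for λ = -3.
Step 2 — from the minimal polynomial, the factor (x + 3)^2 tells us the largest block for λ = -3 has size 2.
Step 3 — with total size 3, 2 blocks, and largest block 2, the block sizes (in nonincreasing order) are [2, 1].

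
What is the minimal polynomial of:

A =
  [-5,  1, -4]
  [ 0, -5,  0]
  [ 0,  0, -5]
x^2 + 10*x + 25

The characteristic polynomial is χ_A(x) = (x + 5)^3, so the eigenvalues are known. The minimal polynomial is
  m_A(x) = Π_λ (x − λ)^{k_λ}
where k_λ is the size of the *largest* Jordan block for λ (equivalently, the smallest k with (A − λI)^k v = 0 for every generalised eigenvector v of λ).

  λ = -5: largest Jordan block has size 2, contributing (x + 5)^2

So m_A(x) = (x + 5)^2 = x^2 + 10*x + 25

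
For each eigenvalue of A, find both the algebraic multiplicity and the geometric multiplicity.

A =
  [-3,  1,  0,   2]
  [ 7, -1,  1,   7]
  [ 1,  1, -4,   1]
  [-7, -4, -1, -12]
λ = -5: alg = 4, geom = 2

Step 1 — factor the characteristic polynomial to read off the algebraic multiplicities:
  χ_A(x) = (x + 5)^4

Step 2 — compute geometric multiplicities via the rank-nullity identity g(λ) = n − rank(A − λI):
  rank(A − (-5)·I) = 2, so dim ker(A − (-5)·I) = n − 2 = 2

Summary:
  λ = -5: algebraic multiplicity = 4, geometric multiplicity = 2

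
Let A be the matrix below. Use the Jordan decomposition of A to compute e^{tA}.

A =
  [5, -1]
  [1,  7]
e^{tA} =
  [-t*exp(6*t) + exp(6*t), -t*exp(6*t)]
  [t*exp(6*t), t*exp(6*t) + exp(6*t)]

Strategy: write A = P · J · P⁻¹ where J is a Jordan canonical form, so e^{tA} = P · e^{tJ} · P⁻¹, and e^{tJ} can be computed block-by-block.

A has Jordan form
J =
  [6, 1]
  [0, 6]
(up to reordering of blocks).

Per-block formulas:
  For a 2×2 Jordan block J_2(6): exp(t · J_2(6)) = e^(6t)·(I + t·N), where N is the 2×2 nilpotent shift.

After assembling e^{tJ} and conjugating by P, we get:

e^{tA} =
  [-t*exp(6*t) + exp(6*t), -t*exp(6*t)]
  [t*exp(6*t), t*exp(6*t) + exp(6*t)]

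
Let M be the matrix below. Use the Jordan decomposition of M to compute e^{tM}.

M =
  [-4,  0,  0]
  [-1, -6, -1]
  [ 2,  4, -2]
e^{tM} =
  [exp(-4*t), 0, 0]
  [-t*exp(-4*t), -2*t*exp(-4*t) + exp(-4*t), -t*exp(-4*t)]
  [2*t*exp(-4*t), 4*t*exp(-4*t), 2*t*exp(-4*t) + exp(-4*t)]

Strategy: write M = P · J · P⁻¹ where J is a Jordan canonical form, so e^{tM} = P · e^{tJ} · P⁻¹, and e^{tJ} can be computed block-by-block.

M has Jordan form
J =
  [-4,  1,  0]
  [ 0, -4,  0]
  [ 0,  0, -4]
(up to reordering of blocks).

Per-block formulas:
  For a 2×2 Jordan block J_2(-4): exp(t · J_2(-4)) = e^(-4t)·(I + t·N), where N is the 2×2 nilpotent shift.
  For a 1×1 block at λ = -4: exp(t · [-4]) = [e^(-4t)].

After assembling e^{tJ} and conjugating by P, we get:

e^{tM} =
  [exp(-4*t), 0, 0]
  [-t*exp(-4*t), -2*t*exp(-4*t) + exp(-4*t), -t*exp(-4*t)]
  [2*t*exp(-4*t), 4*t*exp(-4*t), 2*t*exp(-4*t) + exp(-4*t)]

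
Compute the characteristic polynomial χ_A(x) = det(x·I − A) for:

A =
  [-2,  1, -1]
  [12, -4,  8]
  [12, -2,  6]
x^3 - 12*x - 16

Expanding det(x·I − A) (e.g. by cofactor expansion or by noting that A is similar to its Jordan form J, which has the same characteristic polynomial as A) gives
  χ_A(x) = x^3 - 12*x - 16
which factors as (x - 4)*(x + 2)^2. The eigenvalues (with algebraic multiplicities) are λ = -2 with multiplicity 2, λ = 4 with multiplicity 1.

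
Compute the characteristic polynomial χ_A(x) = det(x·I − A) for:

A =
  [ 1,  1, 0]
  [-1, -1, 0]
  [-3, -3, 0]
x^3

Expanding det(x·I − A) (e.g. by cofactor expansion or by noting that A is similar to its Jordan form J, which has the same characteristic polynomial as A) gives
  χ_A(x) = x^3
which factors as x^3. The eigenvalues (with algebraic multiplicities) are λ = 0 with multiplicity 3.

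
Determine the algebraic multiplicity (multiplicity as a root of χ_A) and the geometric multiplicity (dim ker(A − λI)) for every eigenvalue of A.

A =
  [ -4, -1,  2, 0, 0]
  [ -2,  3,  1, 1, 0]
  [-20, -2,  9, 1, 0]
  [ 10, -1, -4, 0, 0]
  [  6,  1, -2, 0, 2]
λ = 2: alg = 5, geom = 3

Step 1 — factor the characteristic polynomial to read off the algebraic multiplicities:
  χ_A(x) = (x - 2)^5

Step 2 — compute geometric multiplicities via the rank-nullity identity g(λ) = n − rank(A − λI):
  rank(A − (2)·I) = 2, so dim ker(A − (2)·I) = n − 2 = 3

Summary:
  λ = 2: algebraic multiplicity = 5, geometric multiplicity = 3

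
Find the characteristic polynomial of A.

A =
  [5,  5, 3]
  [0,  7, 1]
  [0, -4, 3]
x^3 - 15*x^2 + 75*x - 125

Expanding det(x·I − A) (e.g. by cofactor expansion or by noting that A is similar to its Jordan form J, which has the same characteristic polynomial as A) gives
  χ_A(x) = x^3 - 15*x^2 + 75*x - 125
which factors as (x - 5)^3. The eigenvalues (with algebraic multiplicities) are λ = 5 with multiplicity 3.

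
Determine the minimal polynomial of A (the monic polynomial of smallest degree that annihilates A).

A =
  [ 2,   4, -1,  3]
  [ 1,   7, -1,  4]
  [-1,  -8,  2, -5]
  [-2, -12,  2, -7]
x^2 - 2*x + 1

The characteristic polynomial is χ_A(x) = (x - 1)^4, so the eigenvalues are known. The minimal polynomial is
  m_A(x) = Π_λ (x − λ)^{k_λ}
where k_λ is the size of the *largest* Jordan block for λ (equivalently, the smallest k with (A − λI)^k v = 0 for every generalised eigenvector v of λ).

  λ = 1: largest Jordan block has size 2, contributing (x − 1)^2

So m_A(x) = (x - 1)^2 = x^2 - 2*x + 1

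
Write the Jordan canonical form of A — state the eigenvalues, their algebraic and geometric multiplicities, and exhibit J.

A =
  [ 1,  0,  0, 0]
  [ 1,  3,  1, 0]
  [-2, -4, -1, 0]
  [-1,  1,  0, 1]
J_3(1) ⊕ J_1(1)

The characteristic polynomial is
  det(x·I − A) = x^4 - 4*x^3 + 6*x^2 - 4*x + 1 = (x - 1)^4

Eigenvalues and multiplicities (the geometric multiplicity of λ is n − rank(A − λI), which equals the number of Jordan blocks for λ):
  λ = 1: algebraic multiplicity = 4, geometric multiplicity = 2

Determining the block sizes for each eigenvalue:
  λ = 1: with am = 4 and gm = 2, the partition is not yet determined (e.g. several partitions of 4 into 2 parts exist). Let N = A − (1)·I. Computing rank(N^1) = 2, rank(N^2) = 1, rank(N^3) = 0; the number of blocks of size ≥ j is rank(N^{j−1}) − rank(N^j), giving [2, 1, 1]. So we have 1 block(s) of size 3, 1 block(s) of size 1 → block sizes [3, 1]

Assembling the blocks gives a Jordan form
J =
  [1, 1, 0, 0]
  [0, 1, 1, 0]
  [0, 0, 1, 0]
  [0, 0, 0, 1]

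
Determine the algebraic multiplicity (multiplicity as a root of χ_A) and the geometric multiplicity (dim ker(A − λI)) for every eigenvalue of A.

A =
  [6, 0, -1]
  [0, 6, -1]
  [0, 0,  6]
λ = 6: alg = 3, geom = 2

Step 1 — factor the characteristic polynomial to read off the algebraic multiplicities:
  χ_A(x) = (x - 6)^3

Step 2 — compute geometric multiplicities via the rank-nullity identity g(λ) = n − rank(A − λI):
  rank(A − (6)·I) = 1, so dim ker(A − (6)·I) = n − 1 = 2

Summary:
  λ = 6: algebraic multiplicity = 3, geometric multiplicity = 2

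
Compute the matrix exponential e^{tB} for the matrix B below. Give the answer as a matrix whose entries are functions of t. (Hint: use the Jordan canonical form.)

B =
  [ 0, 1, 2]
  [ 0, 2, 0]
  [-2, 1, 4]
e^{tB} =
  [-2*t*exp(2*t) + exp(2*t), t*exp(2*t), 2*t*exp(2*t)]
  [0, exp(2*t), 0]
  [-2*t*exp(2*t), t*exp(2*t), 2*t*exp(2*t) + exp(2*t)]

Strategy: write B = P · J · P⁻¹ where J is a Jordan canonical form, so e^{tB} = P · e^{tJ} · P⁻¹, and e^{tJ} can be computed block-by-block.

B has Jordan form
J =
  [2, 1, 0]
  [0, 2, 0]
  [0, 0, 2]
(up to reordering of blocks).

Per-block formulas:
  For a 2×2 Jordan block J_2(2): exp(t · J_2(2)) = e^(2t)·(I + t·N), where N is the 2×2 nilpotent shift.
  For a 1×1 block at λ = 2: exp(t · [2]) = [e^(2t)].

After assembling e^{tJ} and conjugating by P, we get:

e^{tB} =
  [-2*t*exp(2*t) + exp(2*t), t*exp(2*t), 2*t*exp(2*t)]
  [0, exp(2*t), 0]
  [-2*t*exp(2*t), t*exp(2*t), 2*t*exp(2*t) + exp(2*t)]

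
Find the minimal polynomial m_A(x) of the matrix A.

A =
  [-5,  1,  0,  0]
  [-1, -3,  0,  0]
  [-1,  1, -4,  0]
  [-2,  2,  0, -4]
x^2 + 8*x + 16

The characteristic polynomial is χ_A(x) = (x + 4)^4, so the eigenvalues are known. The minimal polynomial is
  m_A(x) = Π_λ (x − λ)^{k_λ}
where k_λ is the size of the *largest* Jordan block for λ (equivalently, the smallest k with (A − λI)^k v = 0 for every generalised eigenvector v of λ).

  λ = -4: largest Jordan block has size 2, contributing (x + 4)^2

So m_A(x) = (x + 4)^2 = x^2 + 8*x + 16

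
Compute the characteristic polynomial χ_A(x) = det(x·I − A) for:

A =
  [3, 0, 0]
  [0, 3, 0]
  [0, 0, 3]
x^3 - 9*x^2 + 27*x - 27

Expanding det(x·I − A) (e.g. by cofactor expansion or by noting that A is similar to its Jordan form J, which has the same characteristic polynomial as A) gives
  χ_A(x) = x^3 - 9*x^2 + 27*x - 27
which factors as (x - 3)^3. The eigenvalues (with algebraic multiplicities) are λ = 3 with multiplicity 3.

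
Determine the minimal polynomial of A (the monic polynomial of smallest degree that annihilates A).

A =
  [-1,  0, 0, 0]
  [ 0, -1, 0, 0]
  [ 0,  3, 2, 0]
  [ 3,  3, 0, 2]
x^2 - x - 2

The characteristic polynomial is χ_A(x) = (x - 2)^2*(x + 1)^2, so the eigenvalues are known. The minimal polynomial is
  m_A(x) = Π_λ (x − λ)^{k_λ}
where k_λ is the size of the *largest* Jordan block for λ (equivalently, the smallest k with (A − λI)^k v = 0 for every generalised eigenvector v of λ).

  λ = -1: largest Jordan block has size 1, contributing (x + 1)
  λ = 2: largest Jordan block has size 1, contributing (x − 2)

So m_A(x) = (x - 2)*(x + 1) = x^2 - x - 2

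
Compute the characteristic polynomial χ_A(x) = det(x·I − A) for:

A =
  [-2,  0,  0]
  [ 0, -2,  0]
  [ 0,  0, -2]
x^3 + 6*x^2 + 12*x + 8

Expanding det(x·I − A) (e.g. by cofactor expansion or by noting that A is similar to its Jordan form J, which has the same characteristic polynomial as A) gives
  χ_A(x) = x^3 + 6*x^2 + 12*x + 8
which factors as (x + 2)^3. The eigenvalues (with algebraic multiplicities) are λ = -2 with multiplicity 3.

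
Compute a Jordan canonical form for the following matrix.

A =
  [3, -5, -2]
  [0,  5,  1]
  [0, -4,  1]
J_3(3)

The characteristic polynomial is
  det(x·I − A) = x^3 - 9*x^2 + 27*x - 27 = (x - 3)^3

Eigenvalues and multiplicities (the geometric multiplicity of λ is n − rank(A − λI), which equals the number of Jordan blocks for λ):
  λ = 3: algebraic multiplicity = 3, geometric multiplicity = 1

Determining the block sizes for each eigenvalue:
  λ = 3: one block (gm = 1), so the single block has size am = 3 → block sizes [3]

Assembling the blocks gives a Jordan form
J =
  [3, 1, 0]
  [0, 3, 1]
  [0, 0, 3]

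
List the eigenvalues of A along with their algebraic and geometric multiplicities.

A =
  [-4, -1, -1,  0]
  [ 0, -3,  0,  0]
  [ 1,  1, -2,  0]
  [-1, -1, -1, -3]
λ = -3: alg = 4, geom = 3

Step 1 — factor the characteristic polynomial to read off the algebraic multiplicities:
  χ_A(x) = (x + 3)^4

Step 2 — compute geometric multiplicities via the rank-nullity identity g(λ) = n − rank(A − λI):
  rank(A − (-3)·I) = 1, so dim ker(A − (-3)·I) = n − 1 = 3

Summary:
  λ = -3: algebraic multiplicity = 4, geometric multiplicity = 3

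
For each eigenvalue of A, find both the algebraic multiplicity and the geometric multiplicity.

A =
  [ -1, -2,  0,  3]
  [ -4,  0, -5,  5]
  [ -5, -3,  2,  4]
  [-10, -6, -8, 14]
λ = 3: alg = 3, geom = 1; λ = 6: alg = 1, geom = 1

Step 1 — factor the characteristic polynomial to read off the algebraic multiplicities:
  χ_A(x) = (x - 6)*(x - 3)^3

Step 2 — compute geometric multiplicities via the rank-nullity identity g(λ) = n − rank(A − λI):
  rank(A − (3)·I) = 3, so dim ker(A − (3)·I) = n − 3 = 1
  rank(A − (6)·I) = 3, so dim ker(A − (6)·I) = n − 3 = 1

Summary:
  λ = 3: algebraic multiplicity = 3, geometric multiplicity = 1
  λ = 6: algebraic multiplicity = 1, geometric multiplicity = 1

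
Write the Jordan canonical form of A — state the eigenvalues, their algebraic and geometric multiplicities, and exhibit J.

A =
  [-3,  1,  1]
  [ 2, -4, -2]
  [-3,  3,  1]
J_2(-2) ⊕ J_1(-2)

The characteristic polynomial is
  det(x·I − A) = x^3 + 6*x^2 + 12*x + 8 = (x + 2)^3

Eigenvalues and multiplicities (the geometric multiplicity of λ is n − rank(A − λI), which equals the number of Jordan blocks for λ):
  λ = -2: algebraic multiplicity = 3, geometric multiplicity = 2

Determining the block sizes for each eigenvalue:
  λ = -2: 2 blocks summing to 3 forces exactly one block of size 2 and the rest size 1 → block sizes [2, 1]

Assembling the blocks gives a Jordan form
J =
  [-2,  1,  0]
  [ 0, -2,  0]
  [ 0,  0, -2]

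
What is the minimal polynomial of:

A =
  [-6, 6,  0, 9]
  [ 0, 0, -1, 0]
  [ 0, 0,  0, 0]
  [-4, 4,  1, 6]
x^3

The characteristic polynomial is χ_A(x) = x^4, so the eigenvalues are known. The minimal polynomial is
  m_A(x) = Π_λ (x − λ)^{k_λ}
where k_λ is the size of the *largest* Jordan block for λ (equivalently, the smallest k with (A − λI)^k v = 0 for every generalised eigenvector v of λ).

  λ = 0: largest Jordan block has size 3, contributing (x − 0)^3

So m_A(x) = x^3 = x^3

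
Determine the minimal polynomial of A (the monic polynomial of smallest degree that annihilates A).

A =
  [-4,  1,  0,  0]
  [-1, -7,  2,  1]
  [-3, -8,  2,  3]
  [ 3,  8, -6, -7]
x^3 + 12*x^2 + 48*x + 64

The characteristic polynomial is χ_A(x) = (x + 4)^4, so the eigenvalues are known. The minimal polynomial is
  m_A(x) = Π_λ (x − λ)^{k_λ}
where k_λ is the size of the *largest* Jordan block for λ (equivalently, the smallest k with (A − λI)^k v = 0 for every generalised eigenvector v of λ).

  λ = -4: largest Jordan block has size 3, contributing (x + 4)^3

So m_A(x) = (x + 4)^3 = x^3 + 12*x^2 + 48*x + 64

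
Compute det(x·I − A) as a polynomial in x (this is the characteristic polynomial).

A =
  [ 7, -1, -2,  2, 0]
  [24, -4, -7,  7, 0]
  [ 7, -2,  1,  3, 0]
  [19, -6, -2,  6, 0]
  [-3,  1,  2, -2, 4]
x^5 - 14*x^4 + 73*x^3 - 172*x^2 + 176*x - 64

Expanding det(x·I − A) (e.g. by cofactor expansion or by noting that A is similar to its Jordan form J, which has the same characteristic polynomial as A) gives
  χ_A(x) = x^5 - 14*x^4 + 73*x^3 - 172*x^2 + 176*x - 64
which factors as (x - 4)^3*(x - 1)^2. The eigenvalues (with algebraic multiplicities) are λ = 1 with multiplicity 2, λ = 4 with multiplicity 3.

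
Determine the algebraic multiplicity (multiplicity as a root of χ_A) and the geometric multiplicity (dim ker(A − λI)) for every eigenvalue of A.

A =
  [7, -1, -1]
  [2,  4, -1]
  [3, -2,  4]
λ = 5: alg = 3, geom = 1

Step 1 — factor the characteristic polynomial to read off the algebraic multiplicities:
  χ_A(x) = (x - 5)^3

Step 2 — compute geometric multiplicities via the rank-nullity identity g(λ) = n − rank(A − λI):
  rank(A − (5)·I) = 2, so dim ker(A − (5)·I) = n − 2 = 1

Summary:
  λ = 5: algebraic multiplicity = 3, geometric multiplicity = 1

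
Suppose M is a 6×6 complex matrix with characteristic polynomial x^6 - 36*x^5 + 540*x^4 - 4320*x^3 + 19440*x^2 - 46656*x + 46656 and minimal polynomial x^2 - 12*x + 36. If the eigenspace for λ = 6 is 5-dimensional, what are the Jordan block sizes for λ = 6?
Block sizes for λ = 6: [2, 1, 1, 1, 1]

Step 1 — from the characteristic polynomial, algebraic multiplicity of λ = 6 is 6. From dim ker(M − (6)·I) = 5, there are exactly 5 Jordan blocks for λ = 6.
Step 2 — from the minimal polynomial, the factor (x − 6)^2 tells us the largest block for λ = 6 has size 2.
Step 3 — with total size 6, 5 blocks, and largest block 2, the block sizes (in nonincreasing order) are [2, 1, 1, 1, 1].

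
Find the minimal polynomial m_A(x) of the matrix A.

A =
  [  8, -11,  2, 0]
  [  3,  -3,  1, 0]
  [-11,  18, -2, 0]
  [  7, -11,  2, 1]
x^3 - 3*x^2 + 3*x - 1

The characteristic polynomial is χ_A(x) = (x - 1)^4, so the eigenvalues are known. The minimal polynomial is
  m_A(x) = Π_λ (x − λ)^{k_λ}
where k_λ is the size of the *largest* Jordan block for λ (equivalently, the smallest k with (A − λI)^k v = 0 for every generalised eigenvector v of λ).

  λ = 1: largest Jordan block has size 3, contributing (x − 1)^3

So m_A(x) = (x - 1)^3 = x^3 - 3*x^2 + 3*x - 1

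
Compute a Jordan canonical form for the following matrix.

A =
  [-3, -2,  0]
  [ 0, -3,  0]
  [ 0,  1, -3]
J_2(-3) ⊕ J_1(-3)

The characteristic polynomial is
  det(x·I − A) = x^3 + 9*x^2 + 27*x + 27 = (x + 3)^3

Eigenvalues and multiplicities (the geometric multiplicity of λ is n − rank(A − λI), which equals the number of Jordan blocks for λ):
  λ = -3: algebraic multiplicity = 3, geometric multiplicity = 2

Determining the block sizes for each eigenvalue:
  λ = -3: 2 blocks summing to 3 forces exactly one block of size 2 and the rest size 1 → block sizes [2, 1]

Assembling the blocks gives a Jordan form
J =
  [-3,  1,  0]
  [ 0, -3,  0]
  [ 0,  0, -3]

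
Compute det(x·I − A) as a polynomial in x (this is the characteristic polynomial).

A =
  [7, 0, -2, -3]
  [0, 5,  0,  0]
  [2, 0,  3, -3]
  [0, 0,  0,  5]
x^4 - 20*x^3 + 150*x^2 - 500*x + 625

Expanding det(x·I − A) (e.g. by cofactor expansion or by noting that A is similar to its Jordan form J, which has the same characteristic polynomial as A) gives
  χ_A(x) = x^4 - 20*x^3 + 150*x^2 - 500*x + 625
which factors as (x - 5)^4. The eigenvalues (with algebraic multiplicities) are λ = 5 with multiplicity 4.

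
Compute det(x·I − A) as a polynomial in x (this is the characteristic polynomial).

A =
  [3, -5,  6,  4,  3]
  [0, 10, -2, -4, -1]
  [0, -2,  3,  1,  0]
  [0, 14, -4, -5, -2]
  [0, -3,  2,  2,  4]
x^5 - 15*x^4 + 90*x^3 - 270*x^2 + 405*x - 243

Expanding det(x·I − A) (e.g. by cofactor expansion or by noting that A is similar to its Jordan form J, which has the same characteristic polynomial as A) gives
  χ_A(x) = x^5 - 15*x^4 + 90*x^3 - 270*x^2 + 405*x - 243
which factors as (x - 3)^5. The eigenvalues (with algebraic multiplicities) are λ = 3 with multiplicity 5.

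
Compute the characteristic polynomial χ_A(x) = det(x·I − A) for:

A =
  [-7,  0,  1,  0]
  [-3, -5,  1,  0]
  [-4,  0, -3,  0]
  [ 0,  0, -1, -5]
x^4 + 20*x^3 + 150*x^2 + 500*x + 625

Expanding det(x·I − A) (e.g. by cofactor expansion or by noting that A is similar to its Jordan form J, which has the same characteristic polynomial as A) gives
  χ_A(x) = x^4 + 20*x^3 + 150*x^2 + 500*x + 625
which factors as (x + 5)^4. The eigenvalues (with algebraic multiplicities) are λ = -5 with multiplicity 4.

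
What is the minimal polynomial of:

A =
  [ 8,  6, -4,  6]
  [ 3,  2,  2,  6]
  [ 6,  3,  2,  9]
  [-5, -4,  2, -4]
x^2 - 4*x + 4

The characteristic polynomial is χ_A(x) = (x - 2)^4, so the eigenvalues are known. The minimal polynomial is
  m_A(x) = Π_λ (x − λ)^{k_λ}
where k_λ is the size of the *largest* Jordan block for λ (equivalently, the smallest k with (A − λI)^k v = 0 for every generalised eigenvector v of λ).

  λ = 2: largest Jordan block has size 2, contributing (x − 2)^2

So m_A(x) = (x - 2)^2 = x^2 - 4*x + 4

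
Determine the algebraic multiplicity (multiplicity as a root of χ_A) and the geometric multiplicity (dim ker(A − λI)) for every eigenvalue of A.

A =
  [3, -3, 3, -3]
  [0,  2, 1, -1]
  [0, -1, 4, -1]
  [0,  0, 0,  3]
λ = 3: alg = 4, geom = 3

Step 1 — factor the characteristic polynomial to read off the algebraic multiplicities:
  χ_A(x) = (x - 3)^4

Step 2 — compute geometric multiplicities via the rank-nullity identity g(λ) = n − rank(A − λI):
  rank(A − (3)·I) = 1, so dim ker(A − (3)·I) = n − 1 = 3

Summary:
  λ = 3: algebraic multiplicity = 4, geometric multiplicity = 3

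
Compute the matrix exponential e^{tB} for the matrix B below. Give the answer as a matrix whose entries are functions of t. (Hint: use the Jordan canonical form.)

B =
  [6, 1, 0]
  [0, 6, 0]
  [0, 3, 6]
e^{tB} =
  [exp(6*t), t*exp(6*t), 0]
  [0, exp(6*t), 0]
  [0, 3*t*exp(6*t), exp(6*t)]

Strategy: write B = P · J · P⁻¹ where J is a Jordan canonical form, so e^{tB} = P · e^{tJ} · P⁻¹, and e^{tJ} can be computed block-by-block.

B has Jordan form
J =
  [6, 1, 0]
  [0, 6, 0]
  [0, 0, 6]
(up to reordering of blocks).

Per-block formulas:
  For a 2×2 Jordan block J_2(6): exp(t · J_2(6)) = e^(6t)·(I + t·N), where N is the 2×2 nilpotent shift.
  For a 1×1 block at λ = 6: exp(t · [6]) = [e^(6t)].

After assembling e^{tJ} and conjugating by P, we get:

e^{tB} =
  [exp(6*t), t*exp(6*t), 0]
  [0, exp(6*t), 0]
  [0, 3*t*exp(6*t), exp(6*t)]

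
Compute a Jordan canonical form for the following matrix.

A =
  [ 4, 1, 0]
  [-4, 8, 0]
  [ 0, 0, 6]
J_2(6) ⊕ J_1(6)

The characteristic polynomial is
  det(x·I − A) = x^3 - 18*x^2 + 108*x - 216 = (x - 6)^3

Eigenvalues and multiplicities (the geometric multiplicity of λ is n − rank(A − λI), which equals the number of Jordan blocks for λ):
  λ = 6: algebraic multiplicity = 3, geometric multiplicity = 2

Determining the block sizes for each eigenvalue:
  λ = 6: 2 blocks summing to 3 forces exactly one block of size 2 and the rest size 1 → block sizes [2, 1]

Assembling the blocks gives a Jordan form
J =
  [6, 1, 0]
  [0, 6, 0]
  [0, 0, 6]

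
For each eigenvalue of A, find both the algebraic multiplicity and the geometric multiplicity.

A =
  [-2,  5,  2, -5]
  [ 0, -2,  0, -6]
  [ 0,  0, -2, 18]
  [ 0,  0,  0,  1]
λ = -2: alg = 3, geom = 2; λ = 1: alg = 1, geom = 1

Step 1 — factor the characteristic polynomial to read off the algebraic multiplicities:
  χ_A(x) = (x - 1)*(x + 2)^3

Step 2 — compute geometric multiplicities via the rank-nullity identity g(λ) = n − rank(A − λI):
  rank(A − (-2)·I) = 2, so dim ker(A − (-2)·I) = n − 2 = 2
  rank(A − (1)·I) = 3, so dim ker(A − (1)·I) = n − 3 = 1

Summary:
  λ = -2: algebraic multiplicity = 3, geometric multiplicity = 2
  λ = 1: algebraic multiplicity = 1, geometric multiplicity = 1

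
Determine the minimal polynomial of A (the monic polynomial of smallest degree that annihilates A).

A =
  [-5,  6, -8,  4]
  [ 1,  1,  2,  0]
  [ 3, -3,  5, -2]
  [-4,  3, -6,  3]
x^3 - 3*x^2 + 3*x - 1

The characteristic polynomial is χ_A(x) = (x - 1)^4, so the eigenvalues are known. The minimal polynomial is
  m_A(x) = Π_λ (x − λ)^{k_λ}
where k_λ is the size of the *largest* Jordan block for λ (equivalently, the smallest k with (A − λI)^k v = 0 for every generalised eigenvector v of λ).

  λ = 1: largest Jordan block has size 3, contributing (x − 1)^3

So m_A(x) = (x - 1)^3 = x^3 - 3*x^2 + 3*x - 1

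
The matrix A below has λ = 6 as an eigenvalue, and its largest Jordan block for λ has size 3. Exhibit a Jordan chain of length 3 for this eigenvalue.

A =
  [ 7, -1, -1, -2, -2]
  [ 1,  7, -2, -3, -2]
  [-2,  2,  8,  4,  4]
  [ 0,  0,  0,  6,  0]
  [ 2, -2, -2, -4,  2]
A Jordan chain for λ = 6 of length 3:
v_1 = (-2, 2, 4, 0, -4)ᵀ
v_2 = (1, 1, -2, 0, 2)ᵀ
v_3 = (1, 0, 0, 0, 0)ᵀ

Let N = A − (6)·I. We want v_3 with N^3 v_3 = 0 but N^2 v_3 ≠ 0; then v_{j-1} := N · v_j for j = 3, …, 2.

Pick v_3 = (1, 0, 0, 0, 0)ᵀ.
Then v_2 = N · v_3 = (1, 1, -2, 0, 2)ᵀ.
Then v_1 = N · v_2 = (-2, 2, 4, 0, -4)ᵀ.

Sanity check: (A − (6)·I) v_1 = (0, 0, 0, 0, 0)ᵀ = 0. ✓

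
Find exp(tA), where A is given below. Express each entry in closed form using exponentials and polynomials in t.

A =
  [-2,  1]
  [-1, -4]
e^{tA} =
  [t*exp(-3*t) + exp(-3*t), t*exp(-3*t)]
  [-t*exp(-3*t), -t*exp(-3*t) + exp(-3*t)]

Strategy: write A = P · J · P⁻¹ where J is a Jordan canonical form, so e^{tA} = P · e^{tJ} · P⁻¹, and e^{tJ} can be computed block-by-block.

A has Jordan form
J =
  [-3,  1]
  [ 0, -3]
(up to reordering of blocks).

Per-block formulas:
  For a 2×2 Jordan block J_2(-3): exp(t · J_2(-3)) = e^(-3t)·(I + t·N), where N is the 2×2 nilpotent shift.

After assembling e^{tJ} and conjugating by P, we get:

e^{tA} =
  [t*exp(-3*t) + exp(-3*t), t*exp(-3*t)]
  [-t*exp(-3*t), -t*exp(-3*t) + exp(-3*t)]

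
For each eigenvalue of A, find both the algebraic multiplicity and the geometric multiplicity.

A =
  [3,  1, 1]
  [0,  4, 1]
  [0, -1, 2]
λ = 3: alg = 3, geom = 2

Step 1 — factor the characteristic polynomial to read off the algebraic multiplicities:
  χ_A(x) = (x - 3)^3

Step 2 — compute geometric multiplicities via the rank-nullity identity g(λ) = n − rank(A − λI):
  rank(A − (3)·I) = 1, so dim ker(A − (3)·I) = n − 1 = 2

Summary:
  λ = 3: algebraic multiplicity = 3, geometric multiplicity = 2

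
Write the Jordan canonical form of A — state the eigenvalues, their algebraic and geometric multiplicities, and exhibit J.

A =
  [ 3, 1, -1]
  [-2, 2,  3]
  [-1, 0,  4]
J_3(3)

The characteristic polynomial is
  det(x·I − A) = x^3 - 9*x^2 + 27*x - 27 = (x - 3)^3

Eigenvalues and multiplicities (the geometric multiplicity of λ is n − rank(A − λI), which equals the number of Jordan blocks for λ):
  λ = 3: algebraic multiplicity = 3, geometric multiplicity = 1

Determining the block sizes for each eigenvalue:
  λ = 3: one block (gm = 1), so the single block has size am = 3 → block sizes [3]

Assembling the blocks gives a Jordan form
J =
  [3, 1, 0]
  [0, 3, 1]
  [0, 0, 3]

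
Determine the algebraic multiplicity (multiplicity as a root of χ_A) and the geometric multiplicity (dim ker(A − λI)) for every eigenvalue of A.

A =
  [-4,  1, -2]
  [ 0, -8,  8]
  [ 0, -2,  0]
λ = -4: alg = 3, geom = 2

Step 1 — factor the characteristic polynomial to read off the algebraic multiplicities:
  χ_A(x) = (x + 4)^3

Step 2 — compute geometric multiplicities via the rank-nullity identity g(λ) = n − rank(A − λI):
  rank(A − (-4)·I) = 1, so dim ker(A − (-4)·I) = n − 1 = 2

Summary:
  λ = -4: algebraic multiplicity = 3, geometric multiplicity = 2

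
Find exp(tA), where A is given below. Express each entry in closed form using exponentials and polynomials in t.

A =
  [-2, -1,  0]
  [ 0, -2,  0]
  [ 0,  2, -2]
e^{tA} =
  [exp(-2*t), -t*exp(-2*t), 0]
  [0, exp(-2*t), 0]
  [0, 2*t*exp(-2*t), exp(-2*t)]

Strategy: write A = P · J · P⁻¹ where J is a Jordan canonical form, so e^{tA} = P · e^{tJ} · P⁻¹, and e^{tJ} can be computed block-by-block.

A has Jordan form
J =
  [-2,  1,  0]
  [ 0, -2,  0]
  [ 0,  0, -2]
(up to reordering of blocks).

Per-block formulas:
  For a 2×2 Jordan block J_2(-2): exp(t · J_2(-2)) = e^(-2t)·(I + t·N), where N is the 2×2 nilpotent shift.
  For a 1×1 block at λ = -2: exp(t · [-2]) = [e^(-2t)].

After assembling e^{tJ} and conjugating by P, we get:

e^{tA} =
  [exp(-2*t), -t*exp(-2*t), 0]
  [0, exp(-2*t), 0]
  [0, 2*t*exp(-2*t), exp(-2*t)]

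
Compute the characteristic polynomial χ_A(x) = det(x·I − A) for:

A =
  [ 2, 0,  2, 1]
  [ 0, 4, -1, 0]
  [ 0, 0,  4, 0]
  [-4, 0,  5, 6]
x^4 - 16*x^3 + 96*x^2 - 256*x + 256

Expanding det(x·I − A) (e.g. by cofactor expansion or by noting that A is similar to its Jordan form J, which has the same characteristic polynomial as A) gives
  χ_A(x) = x^4 - 16*x^3 + 96*x^2 - 256*x + 256
which factors as (x - 4)^4. The eigenvalues (with algebraic multiplicities) are λ = 4 with multiplicity 4.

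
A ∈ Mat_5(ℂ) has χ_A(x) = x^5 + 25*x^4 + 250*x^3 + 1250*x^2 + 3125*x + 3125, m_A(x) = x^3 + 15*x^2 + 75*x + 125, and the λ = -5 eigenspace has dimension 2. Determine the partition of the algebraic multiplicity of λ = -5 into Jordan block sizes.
Block sizes for λ = -5: [3, 2]

Step 1 — from the characteristic polynomial, algebraic multiplicity of λ = -5 is 5. From dim ker(A − (-5)·I) = 2, there are exactly 2 Jordan blocks for λ = -5.
Step 2 — from the minimal polynomial, the factor (x + 5)^3 tells us the largest block for λ = -5 has size 3.
Step 3 — with total size 5, 2 blocks, and largest block 3, the block sizes (in nonincreasing order) are [3, 2].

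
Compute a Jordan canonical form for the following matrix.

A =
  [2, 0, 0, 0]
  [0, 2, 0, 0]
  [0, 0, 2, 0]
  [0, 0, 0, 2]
J_1(2) ⊕ J_1(2) ⊕ J_1(2) ⊕ J_1(2)

The characteristic polynomial is
  det(x·I − A) = x^4 - 8*x^3 + 24*x^2 - 32*x + 16 = (x - 2)^4

Eigenvalues and multiplicities (the geometric multiplicity of λ is n − rank(A − λI), which equals the number of Jordan blocks for λ):
  λ = 2: algebraic multiplicity = 4, geometric multiplicity = 4

Determining the block sizes for each eigenvalue:
  λ = 2: gm = am = 4, so every block has size 1 → block sizes [1, 1, 1, 1]

Assembling the blocks gives a Jordan form
J =
  [2, 0, 0, 0]
  [0, 2, 0, 0]
  [0, 0, 2, 0]
  [0, 0, 0, 2]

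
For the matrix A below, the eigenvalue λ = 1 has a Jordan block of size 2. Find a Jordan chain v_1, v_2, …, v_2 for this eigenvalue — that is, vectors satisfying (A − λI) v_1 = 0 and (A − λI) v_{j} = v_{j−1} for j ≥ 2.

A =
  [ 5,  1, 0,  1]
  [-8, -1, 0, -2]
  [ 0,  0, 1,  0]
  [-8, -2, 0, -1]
A Jordan chain for λ = 1 of length 2:
v_1 = (4, -8, 0, -8)ᵀ
v_2 = (1, 0, 0, 0)ᵀ

Let N = A − (1)·I. We want v_2 with N^2 v_2 = 0 but N^1 v_2 ≠ 0; then v_{j-1} := N · v_j for j = 2, …, 2.

Pick v_2 = (1, 0, 0, 0)ᵀ.
Then v_1 = N · v_2 = (4, -8, 0, -8)ᵀ.

Sanity check: (A − (1)·I) v_1 = (0, 0, 0, 0)ᵀ = 0. ✓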